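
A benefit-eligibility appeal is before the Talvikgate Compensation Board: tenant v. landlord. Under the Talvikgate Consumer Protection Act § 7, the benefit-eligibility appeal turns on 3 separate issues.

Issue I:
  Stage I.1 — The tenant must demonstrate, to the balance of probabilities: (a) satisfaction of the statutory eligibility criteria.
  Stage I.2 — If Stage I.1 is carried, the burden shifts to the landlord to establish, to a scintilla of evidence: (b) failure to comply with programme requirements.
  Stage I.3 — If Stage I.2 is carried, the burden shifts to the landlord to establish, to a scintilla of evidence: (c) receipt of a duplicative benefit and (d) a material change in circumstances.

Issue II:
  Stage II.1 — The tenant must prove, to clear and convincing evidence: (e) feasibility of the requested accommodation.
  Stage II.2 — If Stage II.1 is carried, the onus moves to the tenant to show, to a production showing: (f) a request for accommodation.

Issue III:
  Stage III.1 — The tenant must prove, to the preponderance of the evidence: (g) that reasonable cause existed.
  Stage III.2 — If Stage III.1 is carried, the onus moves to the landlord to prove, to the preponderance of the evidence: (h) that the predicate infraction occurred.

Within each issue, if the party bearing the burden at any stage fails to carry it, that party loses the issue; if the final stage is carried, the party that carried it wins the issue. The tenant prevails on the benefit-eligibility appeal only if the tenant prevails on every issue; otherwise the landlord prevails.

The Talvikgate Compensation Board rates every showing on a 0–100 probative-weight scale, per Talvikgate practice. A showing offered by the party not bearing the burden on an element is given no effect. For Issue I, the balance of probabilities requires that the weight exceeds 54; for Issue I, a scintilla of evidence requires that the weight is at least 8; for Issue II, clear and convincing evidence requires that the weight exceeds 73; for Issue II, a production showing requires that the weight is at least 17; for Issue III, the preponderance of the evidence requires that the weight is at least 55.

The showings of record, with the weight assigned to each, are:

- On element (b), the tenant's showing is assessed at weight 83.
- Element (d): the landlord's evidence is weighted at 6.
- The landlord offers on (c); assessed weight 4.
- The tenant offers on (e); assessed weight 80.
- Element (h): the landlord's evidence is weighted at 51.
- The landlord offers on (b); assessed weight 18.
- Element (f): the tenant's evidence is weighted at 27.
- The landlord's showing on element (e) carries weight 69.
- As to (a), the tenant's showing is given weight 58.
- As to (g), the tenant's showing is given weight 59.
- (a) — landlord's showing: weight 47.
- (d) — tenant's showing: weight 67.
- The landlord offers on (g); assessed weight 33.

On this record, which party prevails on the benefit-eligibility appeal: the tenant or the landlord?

— Issue I —
At Stage I.1 the tenant must meet the balance of probabilities (weight exceeds 54): on (a) the weight is 58 (the landlord's 47 is given no effect), which does exceed 54, so (a) meets the standard.
  Stage I.1 carried; the burden shifts to the landlord.
At Stage I.2 the landlord must meet a scintilla of evidence (weight is at least 8): on (b) the weight is 18 (the tenant's 83 is given no effect), which does reach 8, so (b) meets the standard.
  All elements met. The landlord retains the burden for Stage I.3.
At Stage I.3 the landlord must meet a scintilla of evidence (weight is at least 8): on (c) the weight is 4, which does not reach 8, so (c) does not meet the standard; on (d) the weight is 6 (the tenant's 67 is given no effect), which does not reach 8, so (d) does not meet the standard.
  The landlord does not carry Stage I.3.
So the tenant prevails on this issue.
— Issue II —
At Stage II.1 the tenant must meet clear and convincing evidence (weight exceeds 73): on (e) the weight is 80 (the landlord's 69 is given no effect), which does exceed 73, so (e) meets the standard.
  All elements met. The tenant retains the burden for Stage II.2.
At Stage II.2 the tenant must meet a production showing (weight is at least 17): on (f) the weight is 27, which does reach 17, so (f) meets the standard.
  All elements met at the final stage.
All stages carried — the tenant prevails on this issue.
— Issue III —
Stage III.1 (tenant, the preponderance of the evidence, weight is at least 55): (g) 59 (landlord's 33 disregarded) ≥ 55 — meets.
  Stage III.1 carried; the burden shifts to the landlord.
Stage III.2 (landlord, the preponderance of the evidence, weight is at least 55): (h) 51 < 55 — fails.
  Not every element is met, so the landlord fails to carry Stage III.2.
The analysis ends at Stage III.2; the tenant prevails on this issue.
Per-issue: Issue I → tenant; Issue II → tenant; Issue III → tenant. The tenant must prevail on every issue; overall, the tenant prevails.

tenant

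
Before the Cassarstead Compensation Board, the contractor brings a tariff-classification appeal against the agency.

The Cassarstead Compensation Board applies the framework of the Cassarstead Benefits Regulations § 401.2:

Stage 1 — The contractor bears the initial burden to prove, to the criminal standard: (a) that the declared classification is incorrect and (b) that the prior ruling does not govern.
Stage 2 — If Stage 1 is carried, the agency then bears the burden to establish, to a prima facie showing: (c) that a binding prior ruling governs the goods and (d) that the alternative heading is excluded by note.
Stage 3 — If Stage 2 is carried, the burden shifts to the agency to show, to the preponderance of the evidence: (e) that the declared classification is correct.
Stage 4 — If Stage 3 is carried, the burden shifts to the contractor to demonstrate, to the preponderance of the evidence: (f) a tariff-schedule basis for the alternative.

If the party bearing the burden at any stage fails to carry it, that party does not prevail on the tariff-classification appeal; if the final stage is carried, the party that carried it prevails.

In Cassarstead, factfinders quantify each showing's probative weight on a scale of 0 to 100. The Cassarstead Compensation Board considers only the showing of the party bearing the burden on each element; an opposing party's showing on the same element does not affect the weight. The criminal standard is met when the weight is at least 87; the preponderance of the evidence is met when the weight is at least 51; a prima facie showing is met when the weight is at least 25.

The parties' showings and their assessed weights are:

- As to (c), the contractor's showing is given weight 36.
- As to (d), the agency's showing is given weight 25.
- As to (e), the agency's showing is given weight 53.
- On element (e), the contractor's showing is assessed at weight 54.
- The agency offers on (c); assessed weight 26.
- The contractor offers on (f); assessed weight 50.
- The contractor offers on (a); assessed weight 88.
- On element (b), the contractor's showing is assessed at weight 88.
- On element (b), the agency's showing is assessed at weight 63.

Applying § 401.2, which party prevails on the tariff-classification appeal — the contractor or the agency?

agency

At Stage 1 the contractor must meet the criminal standard (weight is at least 87): on (a) the weight is 88, ≥ 87, so (a) meets the standard; on (b) the weight is 88 (the agency's 63 is given no effect), which does reach 87, so (b) meets the standard.
  Stage 1 carried; the burden shifts to the agency.
At Stage 2 the agency must meet a prima facie showing (weight is at least 25): on (c) the weight is 26 (the contractor's 36 is given no effect), which does reach 25, so (c) meets the standard; on (d) the weight is 25, ≥ 25, so (d) meets the standard.
  Stage 2 is satisfied; the agency continues to bear the burden.
At Stage 3 the agency must meet the preponderance of the evidence (weight is at least 51): on (e) the weight is 53 (the contractor's 54 is given no effect), ≥ 51, so (e) meets the standard.
  Stage 3 carried; the burden shifts to the contractor.
At Stage 4 the contractor must meet the preponderance of the evidence (weight is at least 51): on (f) the weight is 50, which does not reach 51, so (f) does not meet the standard.
  The contractor does not carry Stage 4.
So the agency prevails.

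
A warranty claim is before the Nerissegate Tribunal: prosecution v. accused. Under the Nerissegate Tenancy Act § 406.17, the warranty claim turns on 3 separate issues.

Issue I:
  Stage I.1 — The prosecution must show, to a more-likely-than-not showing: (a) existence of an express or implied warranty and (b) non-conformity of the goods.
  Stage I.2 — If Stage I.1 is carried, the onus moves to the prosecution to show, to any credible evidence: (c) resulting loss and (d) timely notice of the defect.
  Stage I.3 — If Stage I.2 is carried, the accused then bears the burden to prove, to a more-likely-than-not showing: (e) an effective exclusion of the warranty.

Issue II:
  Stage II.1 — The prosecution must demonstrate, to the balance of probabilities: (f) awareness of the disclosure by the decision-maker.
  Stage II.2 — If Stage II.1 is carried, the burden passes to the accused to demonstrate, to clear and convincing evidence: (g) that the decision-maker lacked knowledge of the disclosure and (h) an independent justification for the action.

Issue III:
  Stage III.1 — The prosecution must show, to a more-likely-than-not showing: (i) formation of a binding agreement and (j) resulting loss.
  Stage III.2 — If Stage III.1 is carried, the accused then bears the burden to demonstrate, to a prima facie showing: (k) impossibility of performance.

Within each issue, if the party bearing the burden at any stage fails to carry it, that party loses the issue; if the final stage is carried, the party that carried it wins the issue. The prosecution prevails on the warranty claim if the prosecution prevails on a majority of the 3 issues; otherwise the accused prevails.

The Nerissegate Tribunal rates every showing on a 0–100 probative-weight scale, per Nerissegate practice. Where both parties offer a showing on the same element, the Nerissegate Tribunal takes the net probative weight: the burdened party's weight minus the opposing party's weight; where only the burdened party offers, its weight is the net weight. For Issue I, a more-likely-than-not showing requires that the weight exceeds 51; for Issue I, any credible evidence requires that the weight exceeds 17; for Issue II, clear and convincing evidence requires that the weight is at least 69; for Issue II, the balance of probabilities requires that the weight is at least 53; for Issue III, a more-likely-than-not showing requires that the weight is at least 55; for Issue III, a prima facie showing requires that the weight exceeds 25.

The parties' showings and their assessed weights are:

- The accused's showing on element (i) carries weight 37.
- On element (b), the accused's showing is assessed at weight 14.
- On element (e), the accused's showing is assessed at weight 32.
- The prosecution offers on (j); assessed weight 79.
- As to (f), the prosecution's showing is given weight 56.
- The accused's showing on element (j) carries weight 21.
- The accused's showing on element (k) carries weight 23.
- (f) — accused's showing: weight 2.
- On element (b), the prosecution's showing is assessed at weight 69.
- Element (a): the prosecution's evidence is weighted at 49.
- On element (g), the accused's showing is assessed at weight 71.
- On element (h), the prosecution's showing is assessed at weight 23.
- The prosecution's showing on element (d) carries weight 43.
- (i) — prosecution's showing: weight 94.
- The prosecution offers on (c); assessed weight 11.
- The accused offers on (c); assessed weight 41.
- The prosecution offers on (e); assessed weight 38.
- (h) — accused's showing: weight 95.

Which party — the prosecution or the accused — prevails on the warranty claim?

— Issue I —
Stage I.1 (prosecution, a more-likely-than-not showing, weight exceeds 51): (a) 49 ≤ 51 — fails; (b) net 69−14=55 > 51 — meets.
  The prosecution does not carry Stage I.1.
The analysis ends at Stage I.1; the accused prevails on this issue.
— Issue II —
At Stage II.1 the prosecution must meet the balance of probabilities (weight is at least 53): on (f) the weight is 56 less the opposing 2 gives net 54, ≥ 53, so (f) meets the standard.
  Stage II.1 is satisfied; the onus moves to the accused.
At Stage II.2 the accused must meet clear and convincing evidence (weight is at least 69): on (g) the weight is 71, which does reach 69, so (g) meets the standard; on (h) the weight is 95 less the opposing 23 gives net 72, ≥ 69, so (h) meets the standard.
  Stage II.2 carried; the final stage is satisfied.
All stages carried — the accused prevails on this issue.
— Issue III —
Stage III.1 (prosecution, a more-likely-than-not showing, weight is at least 55): (i) net 94−37=57 ≥ 55 — meets; (j) net 79−21=58 ≥ 55 — meets.
  Stage III.1 is satisfied; the onus moves to the accused.
Stage III.2 (accused, a prima facie showing, weight exceeds 25): (k) 23 ≤ 25 — fails.
  Stage III.2 not carried; the accused fails its burden.
So the prosecution prevails on this issue.
Per-issue: Issue I → accused; Issue II → accused; Issue III → prosecution. The prosecution must prevail on a majority of issues; overall, the accused prevails.

accused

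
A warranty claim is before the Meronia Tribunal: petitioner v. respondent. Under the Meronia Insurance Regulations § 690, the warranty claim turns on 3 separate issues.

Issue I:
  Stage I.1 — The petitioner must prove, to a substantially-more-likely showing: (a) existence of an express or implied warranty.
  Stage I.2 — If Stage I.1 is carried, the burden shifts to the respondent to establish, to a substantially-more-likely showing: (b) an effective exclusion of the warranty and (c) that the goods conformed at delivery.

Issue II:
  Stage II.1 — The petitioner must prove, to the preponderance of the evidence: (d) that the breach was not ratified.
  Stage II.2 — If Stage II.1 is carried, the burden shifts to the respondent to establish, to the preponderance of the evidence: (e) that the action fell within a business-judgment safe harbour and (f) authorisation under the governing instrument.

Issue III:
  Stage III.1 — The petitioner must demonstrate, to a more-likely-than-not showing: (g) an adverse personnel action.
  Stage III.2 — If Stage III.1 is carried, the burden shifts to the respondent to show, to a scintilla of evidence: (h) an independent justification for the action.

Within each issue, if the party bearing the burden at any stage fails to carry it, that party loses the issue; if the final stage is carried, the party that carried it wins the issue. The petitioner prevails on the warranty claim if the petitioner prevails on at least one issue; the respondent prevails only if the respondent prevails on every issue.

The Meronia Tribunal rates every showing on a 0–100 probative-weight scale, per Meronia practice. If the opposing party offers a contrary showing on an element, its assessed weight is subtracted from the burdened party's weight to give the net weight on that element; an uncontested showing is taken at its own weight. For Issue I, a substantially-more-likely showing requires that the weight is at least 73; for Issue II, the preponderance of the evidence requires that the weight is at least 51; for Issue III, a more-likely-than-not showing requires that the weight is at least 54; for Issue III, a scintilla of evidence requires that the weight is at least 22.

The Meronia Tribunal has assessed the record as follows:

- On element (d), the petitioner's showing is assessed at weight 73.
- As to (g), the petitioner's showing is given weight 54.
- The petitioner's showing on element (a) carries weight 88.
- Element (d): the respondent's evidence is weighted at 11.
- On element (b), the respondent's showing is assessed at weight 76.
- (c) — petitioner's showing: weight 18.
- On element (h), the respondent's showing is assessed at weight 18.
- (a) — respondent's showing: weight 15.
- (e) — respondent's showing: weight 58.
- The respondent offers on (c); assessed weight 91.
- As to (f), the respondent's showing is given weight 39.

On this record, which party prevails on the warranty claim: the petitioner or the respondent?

petitioner

— Issue I —
At Stage I.1 the petitioner must meet a substantially-more-likely showing (weight is at least 73): on (a) the weight is 88 less the opposing 15 gives net 73, ≥ 73, so (a) meets the standard.
  The petitioner carries Stage I.1; the respondent now bears the burden.
At Stage I.2 the respondent must meet a substantially-more-likely showing (weight is at least 73): on (b) the weight is 76, ≥ 73, so (b) meets the standard; on (c) the weight is 91 less the opposing 18 gives net 73, ≥ 73, so (c) meets the standard.
  Stage I.2 carried; the final stage is satisfied.
With every stage satisfied, the respondent prevails on this issue.
— Issue II —
At Stage II.1 the petitioner must meet the preponderance of the evidence (weight is at least 51): on (d) the weight is 73 less the opposing 11 gives net 62, ≥ 51, so (d) meets the standard.
  Stage II.1 is satisfied; the onus moves to the respondent.
At Stage II.2 the respondent must meet the preponderance of the evidence (weight is at least 51): on (e) the weight is 58, which does reach 51, so (e) meets the standard; on (f) the weight is 39, which does not reach 51, so (f) does not meet the standard.
  Stage II.2 not carried; the respondent fails its burden.
The analysis ends at Stage II.2; the petitioner prevails on this issue.
— Issue III —
Stage III.1 — burden on petitioner; standard: a more-likely-than-not showing (weight is at least 54).
    (g): 54 ≥ 54 [met]
  Stage III.1 carried; the burden shifts to the respondent.
Stage III.2 — burden on respondent; standard: a scintilla of evidence (weight is at least 22).
    (h): 18 < 22 [not met]
  The respondent does not carry Stage III.2.
The petitioner prevails on this issue.
Per-issue: Issue I → respondent; Issue II → petitioner; Issue III → petitioner. The petitioner must prevail on at least one issue; overall, the petitioner prevails.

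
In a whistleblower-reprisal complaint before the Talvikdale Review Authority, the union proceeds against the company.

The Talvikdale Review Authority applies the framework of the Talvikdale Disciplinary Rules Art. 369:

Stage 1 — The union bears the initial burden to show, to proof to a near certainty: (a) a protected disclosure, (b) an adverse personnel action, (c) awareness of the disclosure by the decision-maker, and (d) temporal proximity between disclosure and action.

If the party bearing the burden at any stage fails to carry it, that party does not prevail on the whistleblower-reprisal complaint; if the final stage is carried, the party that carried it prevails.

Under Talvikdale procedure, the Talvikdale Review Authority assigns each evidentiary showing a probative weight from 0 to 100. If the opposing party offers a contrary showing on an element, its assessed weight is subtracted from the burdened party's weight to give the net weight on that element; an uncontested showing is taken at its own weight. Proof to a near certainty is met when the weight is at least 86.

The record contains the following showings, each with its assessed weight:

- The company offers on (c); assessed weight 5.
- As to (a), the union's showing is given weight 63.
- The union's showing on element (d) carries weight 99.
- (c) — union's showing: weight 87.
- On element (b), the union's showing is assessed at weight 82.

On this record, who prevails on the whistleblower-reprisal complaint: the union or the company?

Stage 1 — burden on union; standard: proof to a near certainty (weight is at least 86).
    (a): 63 < 86 [not met]
    (b): 82 < 86 [not met]
    (c): 87 − 5 = 82 < 86 [not met]
    (d): 99 ≥ 86 [met]
  The union does not carry Stage 1.
So the company prevails.

company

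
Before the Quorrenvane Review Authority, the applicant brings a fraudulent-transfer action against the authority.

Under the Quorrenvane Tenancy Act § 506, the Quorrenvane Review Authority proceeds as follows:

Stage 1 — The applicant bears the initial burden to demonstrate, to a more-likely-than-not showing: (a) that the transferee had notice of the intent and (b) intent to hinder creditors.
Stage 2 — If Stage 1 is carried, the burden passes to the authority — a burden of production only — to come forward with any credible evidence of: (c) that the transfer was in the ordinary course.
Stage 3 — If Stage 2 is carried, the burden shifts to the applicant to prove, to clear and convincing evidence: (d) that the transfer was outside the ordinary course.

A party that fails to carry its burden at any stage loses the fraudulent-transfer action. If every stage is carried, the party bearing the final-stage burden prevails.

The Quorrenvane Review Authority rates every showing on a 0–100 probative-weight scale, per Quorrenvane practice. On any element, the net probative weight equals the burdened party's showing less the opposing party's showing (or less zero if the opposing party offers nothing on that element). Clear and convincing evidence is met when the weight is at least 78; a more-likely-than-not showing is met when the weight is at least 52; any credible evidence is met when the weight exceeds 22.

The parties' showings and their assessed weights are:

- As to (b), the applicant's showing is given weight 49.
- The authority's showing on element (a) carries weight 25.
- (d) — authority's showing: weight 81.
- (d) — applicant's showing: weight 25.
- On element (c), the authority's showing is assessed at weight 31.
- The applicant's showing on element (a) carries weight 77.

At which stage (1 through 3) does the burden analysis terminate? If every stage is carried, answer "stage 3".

Stage 1 — burden on applicant; standard: a more-likely-than-not showing (weight is at least 52).
    (a): 77 − 25 = 52 ≥ 52 [met]
    (b): 49 < 52 [not met]
  Stage 1 not carried; the applicant fails its burden.
The authority prevails.

stage 1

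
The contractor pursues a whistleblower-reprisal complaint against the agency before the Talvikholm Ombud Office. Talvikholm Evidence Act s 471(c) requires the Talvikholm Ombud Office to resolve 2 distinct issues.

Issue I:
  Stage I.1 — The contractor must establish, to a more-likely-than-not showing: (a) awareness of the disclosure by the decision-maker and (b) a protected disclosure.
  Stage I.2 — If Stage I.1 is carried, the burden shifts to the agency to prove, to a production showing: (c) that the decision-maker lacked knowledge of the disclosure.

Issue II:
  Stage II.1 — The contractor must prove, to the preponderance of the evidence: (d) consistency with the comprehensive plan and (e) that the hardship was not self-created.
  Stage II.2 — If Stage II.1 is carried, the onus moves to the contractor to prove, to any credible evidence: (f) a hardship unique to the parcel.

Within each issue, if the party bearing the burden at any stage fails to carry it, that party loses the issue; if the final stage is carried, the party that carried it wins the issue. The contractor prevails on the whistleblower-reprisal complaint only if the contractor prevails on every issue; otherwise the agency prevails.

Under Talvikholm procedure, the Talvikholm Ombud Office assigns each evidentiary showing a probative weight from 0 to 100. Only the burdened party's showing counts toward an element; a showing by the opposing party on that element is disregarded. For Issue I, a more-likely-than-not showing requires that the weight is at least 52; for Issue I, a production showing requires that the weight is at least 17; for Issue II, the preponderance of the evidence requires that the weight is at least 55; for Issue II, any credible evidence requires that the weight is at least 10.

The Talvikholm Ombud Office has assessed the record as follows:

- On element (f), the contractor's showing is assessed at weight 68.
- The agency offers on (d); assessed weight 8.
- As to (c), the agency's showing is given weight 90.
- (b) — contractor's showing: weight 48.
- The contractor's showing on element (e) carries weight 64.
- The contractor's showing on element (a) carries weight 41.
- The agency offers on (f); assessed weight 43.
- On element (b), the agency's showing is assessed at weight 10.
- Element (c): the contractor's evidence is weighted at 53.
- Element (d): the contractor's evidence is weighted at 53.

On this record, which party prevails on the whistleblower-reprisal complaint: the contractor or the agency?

— Issue I —
Stage I.1 (contractor, a more-likely-than-not showing, weight is at least 52): (a) 41 < 52 — fails; (b) 48 (agency's 10 disregarded) < 52 — fails.
  Stage I.1 not carried; the contractor fails its burden.
The analysis ends at Stage I.1; the agency prevails on this issue.
— Issue II —
Stage II.1 (contractor, the preponderance of the evidence, weight is at least 55): (d) 53 (agency's 8 disregarded) < 55 — fails; (e) 64 ≥ 55 — meets.
  Stage II.1 not carried; the contractor fails its burden.
So the agency prevails on this issue.
Per-issue: Issue I → agency; Issue II → agency. The contractor must prevail on every issue; overall, the agency prevails.

agency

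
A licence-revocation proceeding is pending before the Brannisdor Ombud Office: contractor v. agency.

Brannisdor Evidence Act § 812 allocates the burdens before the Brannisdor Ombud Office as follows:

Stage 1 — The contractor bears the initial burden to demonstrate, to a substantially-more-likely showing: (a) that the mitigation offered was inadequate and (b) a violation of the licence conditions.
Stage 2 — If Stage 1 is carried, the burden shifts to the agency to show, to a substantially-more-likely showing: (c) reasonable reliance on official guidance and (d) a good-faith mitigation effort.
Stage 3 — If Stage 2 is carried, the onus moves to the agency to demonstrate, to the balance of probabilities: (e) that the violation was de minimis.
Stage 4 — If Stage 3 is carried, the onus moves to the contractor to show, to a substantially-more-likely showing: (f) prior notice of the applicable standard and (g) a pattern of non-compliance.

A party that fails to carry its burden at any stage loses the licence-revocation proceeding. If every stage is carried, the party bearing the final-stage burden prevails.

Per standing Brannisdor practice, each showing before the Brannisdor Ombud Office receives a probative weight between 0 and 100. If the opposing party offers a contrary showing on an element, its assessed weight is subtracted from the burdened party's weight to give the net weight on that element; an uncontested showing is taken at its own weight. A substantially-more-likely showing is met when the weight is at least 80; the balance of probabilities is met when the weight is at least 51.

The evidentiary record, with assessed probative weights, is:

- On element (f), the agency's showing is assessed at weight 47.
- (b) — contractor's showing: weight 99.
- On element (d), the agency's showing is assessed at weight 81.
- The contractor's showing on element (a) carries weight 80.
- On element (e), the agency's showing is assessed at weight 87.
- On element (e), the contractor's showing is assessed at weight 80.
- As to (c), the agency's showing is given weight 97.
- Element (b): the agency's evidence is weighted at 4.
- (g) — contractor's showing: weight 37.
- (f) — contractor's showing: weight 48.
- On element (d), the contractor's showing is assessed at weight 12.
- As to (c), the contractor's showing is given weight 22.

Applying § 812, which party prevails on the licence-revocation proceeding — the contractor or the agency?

Stage 1 — burden on contractor; standard: a substantially-more-likely showing (weight is at least 80).
    (a): 80 ≥ 80 [met]
    (b): 99 − 4 = 95 ≥ 80 [met]
  The contractor carries Stage 1; the agency now bears the burden.
Stage 2 — burden on agency; standard: a substantially-more-likely showing (weight is at least 80).
    (c): 97 − 22 = 75 < 80 [not met]
    (d): 81 − 12 = 69 < 80 [not met]
  Stage 2 not carried; the agency fails its burden.
So the contractor prevails.

contractor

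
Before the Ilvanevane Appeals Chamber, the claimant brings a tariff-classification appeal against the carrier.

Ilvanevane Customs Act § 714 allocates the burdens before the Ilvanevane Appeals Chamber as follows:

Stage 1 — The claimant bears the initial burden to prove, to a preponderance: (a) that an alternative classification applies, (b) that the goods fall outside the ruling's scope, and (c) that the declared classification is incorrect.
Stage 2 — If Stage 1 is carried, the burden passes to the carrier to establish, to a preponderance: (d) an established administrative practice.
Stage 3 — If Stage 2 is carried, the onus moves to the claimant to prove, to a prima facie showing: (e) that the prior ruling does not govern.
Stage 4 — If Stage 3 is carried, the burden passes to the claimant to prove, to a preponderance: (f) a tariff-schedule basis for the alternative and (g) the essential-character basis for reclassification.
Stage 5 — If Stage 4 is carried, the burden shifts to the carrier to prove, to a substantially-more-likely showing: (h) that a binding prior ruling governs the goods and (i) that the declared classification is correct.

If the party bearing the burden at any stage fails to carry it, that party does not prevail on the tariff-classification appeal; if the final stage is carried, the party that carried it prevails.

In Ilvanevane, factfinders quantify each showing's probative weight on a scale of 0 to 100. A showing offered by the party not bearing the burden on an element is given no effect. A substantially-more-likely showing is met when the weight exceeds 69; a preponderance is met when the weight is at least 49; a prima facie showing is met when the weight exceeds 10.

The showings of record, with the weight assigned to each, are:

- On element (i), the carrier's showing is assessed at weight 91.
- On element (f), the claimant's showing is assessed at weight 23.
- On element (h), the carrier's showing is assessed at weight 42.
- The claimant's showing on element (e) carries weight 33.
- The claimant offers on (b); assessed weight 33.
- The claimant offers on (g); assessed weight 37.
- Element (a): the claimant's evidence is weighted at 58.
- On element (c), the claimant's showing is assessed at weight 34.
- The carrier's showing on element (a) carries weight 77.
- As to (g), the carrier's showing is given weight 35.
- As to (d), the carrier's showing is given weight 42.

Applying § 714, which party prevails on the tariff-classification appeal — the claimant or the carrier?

Stage 1 — burden on claimant; standard: a preponderance (weight is at least 49).
    (a): 58 (carrier's 77 disregarded) ≥ 49 [met]
    (b): 33 < 49 [not met]
    (c): 34 < 49 [not met]
  Stage 1 not carried; the claimant fails its burden.
The carrier prevails.

carrier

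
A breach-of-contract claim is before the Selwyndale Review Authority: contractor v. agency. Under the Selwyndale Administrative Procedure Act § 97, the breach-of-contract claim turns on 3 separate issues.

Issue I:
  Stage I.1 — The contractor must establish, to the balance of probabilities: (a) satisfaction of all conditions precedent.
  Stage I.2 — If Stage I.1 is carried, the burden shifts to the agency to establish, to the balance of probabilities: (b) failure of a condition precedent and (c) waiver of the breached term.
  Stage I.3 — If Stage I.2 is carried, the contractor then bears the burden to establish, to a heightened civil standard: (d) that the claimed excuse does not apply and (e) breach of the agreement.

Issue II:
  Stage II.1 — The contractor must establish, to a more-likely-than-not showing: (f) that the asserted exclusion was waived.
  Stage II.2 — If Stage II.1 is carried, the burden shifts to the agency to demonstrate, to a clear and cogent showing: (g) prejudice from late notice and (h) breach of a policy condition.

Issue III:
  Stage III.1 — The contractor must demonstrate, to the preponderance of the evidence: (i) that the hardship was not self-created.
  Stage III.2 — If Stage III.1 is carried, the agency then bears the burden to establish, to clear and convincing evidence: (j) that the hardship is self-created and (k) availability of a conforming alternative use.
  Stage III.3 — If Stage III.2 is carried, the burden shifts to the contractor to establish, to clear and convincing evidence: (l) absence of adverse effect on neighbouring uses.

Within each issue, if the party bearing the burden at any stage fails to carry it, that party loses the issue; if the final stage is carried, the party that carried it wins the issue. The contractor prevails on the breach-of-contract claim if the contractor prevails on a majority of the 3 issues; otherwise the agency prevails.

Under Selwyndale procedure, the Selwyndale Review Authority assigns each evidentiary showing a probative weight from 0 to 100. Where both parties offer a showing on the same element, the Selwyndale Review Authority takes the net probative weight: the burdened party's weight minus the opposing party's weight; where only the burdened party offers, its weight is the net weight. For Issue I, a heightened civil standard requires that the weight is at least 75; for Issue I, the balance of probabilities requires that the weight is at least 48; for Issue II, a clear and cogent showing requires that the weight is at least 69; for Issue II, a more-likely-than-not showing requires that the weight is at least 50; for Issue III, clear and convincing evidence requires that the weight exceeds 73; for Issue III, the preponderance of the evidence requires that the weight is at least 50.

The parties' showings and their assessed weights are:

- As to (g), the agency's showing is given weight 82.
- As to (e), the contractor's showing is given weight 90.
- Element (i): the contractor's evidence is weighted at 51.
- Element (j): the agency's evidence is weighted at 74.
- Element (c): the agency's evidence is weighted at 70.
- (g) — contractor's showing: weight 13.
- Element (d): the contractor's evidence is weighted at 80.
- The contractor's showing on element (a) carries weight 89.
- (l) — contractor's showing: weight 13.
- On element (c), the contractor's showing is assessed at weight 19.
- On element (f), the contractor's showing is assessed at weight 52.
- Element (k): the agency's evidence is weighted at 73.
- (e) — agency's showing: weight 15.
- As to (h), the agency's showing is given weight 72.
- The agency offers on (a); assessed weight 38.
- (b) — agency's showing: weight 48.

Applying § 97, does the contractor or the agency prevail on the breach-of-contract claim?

— Issue I —
Stage I.1 (contractor, the balance of probabilities, weight is at least 48): (a) net 89−38=51 ≥ 48 — meets.
  All elements met. The burden passes to the agency.
Stage I.2 (agency, the balance of probabilities, weight is at least 48): (b) 48 ≥ 48 — meets; (c) net 70−19=51 ≥ 48 — meets.
  Stage I.2 is satisfied; the onus moves to the contractor.
Stage I.3 (contractor, a heightened civil standard, weight is at least 75): (d) 80 ≥ 75 — meets; (e) net 90−15=75 ≥ 75 — meets.
  Stage I.3 carried; the final stage is satisfied.
All stages carried — the contractor prevails on this issue.
— Issue II —
Stage II.1 (contractor, a more-likely-than-not showing, weight is at least 50): (f) 52 ≥ 50 — meets.
  Stage II.1 is satisfied; the onus moves to the agency.
Stage II.2 (agency, a clear and cogent showing, weight is at least 69): (g) net 82−13=69 ≥ 69 — meets; (h) 72 ≥ 69 — meets.
  Stage II.2 carried; the final stage is satisfied.
Every stage carried; the agency prevails on this issue.
— Issue III —
At Stage III.1 the contractor must meet the preponderance of the evidence (weight is at least 50): on (i) the weight is 51, which does reach 50, so (i) meets the standard.
  Stage III.1 carried; the burden shifts to the agency.
At Stage III.2 the agency must meet clear and convincing evidence (weight exceeds 73): on (j) the weight is 74, which does exceed 73, so (j) meets the standard; on (k) the weight is 73, ≤ 73, so (k) does not meet the standard.
  Stage III.2 not carried; the agency fails its burden.
So the contractor prevails on this issue.
Per-issue: Issue I → contractor; Issue II → agency; Issue III → contractor. The contractor must prevail on a majority of issues; overall, the contractor prevails.

contractor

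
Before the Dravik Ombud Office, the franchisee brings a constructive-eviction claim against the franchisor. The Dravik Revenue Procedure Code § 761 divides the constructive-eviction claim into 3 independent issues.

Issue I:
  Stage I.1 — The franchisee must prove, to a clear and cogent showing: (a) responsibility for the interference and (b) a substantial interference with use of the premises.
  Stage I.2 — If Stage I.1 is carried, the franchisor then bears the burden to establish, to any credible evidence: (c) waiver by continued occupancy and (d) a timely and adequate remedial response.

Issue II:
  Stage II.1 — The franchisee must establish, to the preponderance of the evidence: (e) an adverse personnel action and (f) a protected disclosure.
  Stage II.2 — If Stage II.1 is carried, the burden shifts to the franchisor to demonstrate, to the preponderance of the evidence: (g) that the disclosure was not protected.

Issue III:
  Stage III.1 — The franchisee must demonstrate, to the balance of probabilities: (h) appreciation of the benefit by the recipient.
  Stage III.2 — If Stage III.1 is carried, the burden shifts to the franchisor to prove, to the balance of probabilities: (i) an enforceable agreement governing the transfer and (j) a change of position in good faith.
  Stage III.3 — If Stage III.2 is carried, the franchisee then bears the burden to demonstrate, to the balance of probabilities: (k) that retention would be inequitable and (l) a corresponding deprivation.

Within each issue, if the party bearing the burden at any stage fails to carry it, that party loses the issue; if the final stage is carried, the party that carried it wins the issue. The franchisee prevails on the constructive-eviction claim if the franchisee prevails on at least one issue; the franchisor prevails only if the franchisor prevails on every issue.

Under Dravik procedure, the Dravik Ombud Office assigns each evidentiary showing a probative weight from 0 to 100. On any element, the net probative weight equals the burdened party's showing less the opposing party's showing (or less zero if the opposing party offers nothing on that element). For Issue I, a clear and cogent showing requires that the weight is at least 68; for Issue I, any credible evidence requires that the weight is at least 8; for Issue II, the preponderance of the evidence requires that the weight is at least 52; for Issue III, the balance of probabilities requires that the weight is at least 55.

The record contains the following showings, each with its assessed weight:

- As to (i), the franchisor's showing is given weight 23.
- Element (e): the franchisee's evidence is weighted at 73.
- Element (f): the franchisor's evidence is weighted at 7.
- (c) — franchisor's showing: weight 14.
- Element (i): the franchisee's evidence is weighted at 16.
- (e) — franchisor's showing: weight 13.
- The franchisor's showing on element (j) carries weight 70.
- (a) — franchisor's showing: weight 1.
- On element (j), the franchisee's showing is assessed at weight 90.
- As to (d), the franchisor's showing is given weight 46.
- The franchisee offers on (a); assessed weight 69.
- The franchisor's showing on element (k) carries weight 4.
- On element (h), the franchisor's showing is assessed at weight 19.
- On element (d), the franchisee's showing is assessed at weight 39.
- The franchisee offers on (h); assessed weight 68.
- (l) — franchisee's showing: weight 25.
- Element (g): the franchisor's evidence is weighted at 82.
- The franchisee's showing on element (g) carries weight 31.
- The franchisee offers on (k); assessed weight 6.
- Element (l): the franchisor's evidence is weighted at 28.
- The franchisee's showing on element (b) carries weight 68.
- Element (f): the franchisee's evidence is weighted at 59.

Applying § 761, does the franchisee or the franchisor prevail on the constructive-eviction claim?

— Issue I —
At Stage I.1 the franchisee must meet a clear and cogent showing (weight is at least 68): on (a) the weight is 69 less the opposing 1 gives net 68, which does reach 68, so (a) meets the standard; on (b) the weight is 68, ≥ 68, so (b) meets the standard.
  All elements met. The burden passes to the franchisor.
At Stage I.2 the franchisor must meet any credible evidence (weight is at least 8): on (c) the weight is 14, which does reach 8, so (c) meets the standard; on (d) the weight is 46 less the opposing 39 gives net 7, which does not reach 8, so (d) does not meet the standard.
  The franchisor does not carry Stage I.2.
The analysis ends at Stage I.2; the franchisee prevails on this issue.
— Issue II —
Stage II.1 — burden on franchisee; standard: the preponderance of the evidence (weight is at least 52).
    (e): 73 − 13 = 60 ≥ 52 [met]
    (f): 59 − 7 = 52 ≥ 52 [met]
  Stage II.1 is satisfied; the onus moves to the franchisor.
Stage II.2 — burden on franchisor; standard: the preponderance of the evidence (weight is at least 52).
    (g): 82 − 31 = 51 < 52 [not met]
  Not every element is met, so the franchisor fails to carry Stage II.2.
The franchisee prevails on this issue.
— Issue III —
Stage III.1 (franchisee, the balance of probabilities, weight is at least 55): (h) net 68−19=49 < 55 — fails.
  Stage III.1 not carried; the franchisee fails its burden.
The analysis ends at Stage III.1; the franchisor prevails on this issue.
Per-issue: Issue I → franchisee; Issue II → franchisee; Issue III → franchisor. The franchisee must prevail on at least one issue; overall, the franchisee prevails.

franchisee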